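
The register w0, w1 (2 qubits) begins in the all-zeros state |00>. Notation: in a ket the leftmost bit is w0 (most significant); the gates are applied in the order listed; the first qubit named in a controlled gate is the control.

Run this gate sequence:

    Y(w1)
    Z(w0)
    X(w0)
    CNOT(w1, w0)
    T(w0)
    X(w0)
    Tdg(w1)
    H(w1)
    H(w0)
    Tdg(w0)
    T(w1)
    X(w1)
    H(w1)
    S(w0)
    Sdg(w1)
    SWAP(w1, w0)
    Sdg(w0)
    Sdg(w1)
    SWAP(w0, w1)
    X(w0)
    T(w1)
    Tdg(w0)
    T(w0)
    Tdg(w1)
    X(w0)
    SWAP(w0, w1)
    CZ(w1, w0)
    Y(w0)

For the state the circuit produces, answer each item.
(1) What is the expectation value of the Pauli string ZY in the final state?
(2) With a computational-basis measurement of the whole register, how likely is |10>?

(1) The observable ZY averages to -sqrt(2)/2. Key observation: gates 19-26 undo each other exactly, leaving only the rest of the circuit to track.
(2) A full measurement returns |10> with probability 1/4 - sqrt(2)/8.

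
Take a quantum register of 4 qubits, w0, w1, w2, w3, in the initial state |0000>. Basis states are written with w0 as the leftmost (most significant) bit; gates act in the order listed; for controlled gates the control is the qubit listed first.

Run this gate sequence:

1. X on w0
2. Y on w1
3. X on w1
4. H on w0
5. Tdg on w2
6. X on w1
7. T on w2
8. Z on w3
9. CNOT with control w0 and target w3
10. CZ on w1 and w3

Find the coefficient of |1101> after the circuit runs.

|1101> carries amplitude sqrt(2)*I/2 in the final state.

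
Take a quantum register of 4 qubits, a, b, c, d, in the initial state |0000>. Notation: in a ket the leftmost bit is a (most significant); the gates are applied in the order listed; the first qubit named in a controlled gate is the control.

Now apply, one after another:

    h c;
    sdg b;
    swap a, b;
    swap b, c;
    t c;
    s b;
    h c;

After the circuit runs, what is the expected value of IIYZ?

In the final state, IIYZ has expectation 0.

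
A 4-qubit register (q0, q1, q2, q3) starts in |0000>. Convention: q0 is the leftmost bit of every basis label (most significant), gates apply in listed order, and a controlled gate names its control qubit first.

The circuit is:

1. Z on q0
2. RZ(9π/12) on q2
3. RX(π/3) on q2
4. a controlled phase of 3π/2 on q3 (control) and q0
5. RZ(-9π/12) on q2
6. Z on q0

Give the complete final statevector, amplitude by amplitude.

After the circuit, the state carries amplitude sqrt(3)/2 on |0000>, exp(3*I*pi/4)/2 on |0010>, and 0 on every other basis state.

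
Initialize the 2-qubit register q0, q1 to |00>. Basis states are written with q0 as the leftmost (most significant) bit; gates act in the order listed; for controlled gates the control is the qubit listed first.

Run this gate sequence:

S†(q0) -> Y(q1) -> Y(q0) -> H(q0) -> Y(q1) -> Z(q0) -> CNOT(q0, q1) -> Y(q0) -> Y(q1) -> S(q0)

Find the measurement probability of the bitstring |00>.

Outcome |00> occurs with probability 1/2.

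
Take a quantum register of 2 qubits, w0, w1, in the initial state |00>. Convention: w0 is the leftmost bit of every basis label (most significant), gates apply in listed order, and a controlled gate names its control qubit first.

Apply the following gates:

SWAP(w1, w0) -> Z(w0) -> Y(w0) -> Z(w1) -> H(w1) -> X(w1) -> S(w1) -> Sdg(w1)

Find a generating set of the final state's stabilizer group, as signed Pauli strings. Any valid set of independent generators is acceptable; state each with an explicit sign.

The final state is stabilized by the group generated by +IX, -ZI; other independent generating sets are equally valid.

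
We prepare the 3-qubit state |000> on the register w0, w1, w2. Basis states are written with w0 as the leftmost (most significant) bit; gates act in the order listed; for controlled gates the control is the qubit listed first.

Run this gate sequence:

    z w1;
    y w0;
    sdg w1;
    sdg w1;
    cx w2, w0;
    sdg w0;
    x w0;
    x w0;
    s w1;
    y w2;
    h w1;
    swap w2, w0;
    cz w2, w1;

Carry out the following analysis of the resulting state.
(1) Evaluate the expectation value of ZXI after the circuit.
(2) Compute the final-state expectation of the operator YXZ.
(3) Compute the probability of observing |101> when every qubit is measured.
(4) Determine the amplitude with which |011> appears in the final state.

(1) The expectation value of ZXI is 1.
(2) The expectation value of YXZ is 0.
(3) A full measurement returns |101> with probability 1/2.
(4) The final state's coefficient on |011> equals 0.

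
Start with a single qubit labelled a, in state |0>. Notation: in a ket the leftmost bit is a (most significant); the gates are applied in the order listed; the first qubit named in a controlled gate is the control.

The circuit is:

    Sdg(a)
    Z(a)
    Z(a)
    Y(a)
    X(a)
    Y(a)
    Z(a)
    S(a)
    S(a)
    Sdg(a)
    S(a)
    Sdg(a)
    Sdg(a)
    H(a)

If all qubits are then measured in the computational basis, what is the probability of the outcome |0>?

A full measurement returns |0> with probability 1/2. Key observation: gates 8-13 undo each other exactly, leaving only the rest of the circuit to track.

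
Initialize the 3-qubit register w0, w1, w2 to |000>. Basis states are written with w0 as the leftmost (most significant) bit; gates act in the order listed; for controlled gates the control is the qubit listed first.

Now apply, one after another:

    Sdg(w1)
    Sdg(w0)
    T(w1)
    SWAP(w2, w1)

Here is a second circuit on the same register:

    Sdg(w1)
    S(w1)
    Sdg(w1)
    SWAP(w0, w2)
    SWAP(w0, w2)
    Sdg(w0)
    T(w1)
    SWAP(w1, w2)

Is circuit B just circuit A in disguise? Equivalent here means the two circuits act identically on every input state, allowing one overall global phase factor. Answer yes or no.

Yes, they are equivalent — the unitaries differ by at most a global phase.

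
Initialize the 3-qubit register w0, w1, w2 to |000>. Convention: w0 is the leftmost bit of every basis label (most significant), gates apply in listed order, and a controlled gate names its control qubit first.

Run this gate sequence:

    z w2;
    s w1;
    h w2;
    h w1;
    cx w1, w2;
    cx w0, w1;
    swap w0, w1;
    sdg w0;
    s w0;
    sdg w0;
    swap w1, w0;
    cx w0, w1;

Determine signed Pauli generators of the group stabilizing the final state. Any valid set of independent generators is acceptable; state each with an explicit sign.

The final state is stabilized by the group generated by -IYI, +IIX, +ZII; other independent generating sets are equally valid.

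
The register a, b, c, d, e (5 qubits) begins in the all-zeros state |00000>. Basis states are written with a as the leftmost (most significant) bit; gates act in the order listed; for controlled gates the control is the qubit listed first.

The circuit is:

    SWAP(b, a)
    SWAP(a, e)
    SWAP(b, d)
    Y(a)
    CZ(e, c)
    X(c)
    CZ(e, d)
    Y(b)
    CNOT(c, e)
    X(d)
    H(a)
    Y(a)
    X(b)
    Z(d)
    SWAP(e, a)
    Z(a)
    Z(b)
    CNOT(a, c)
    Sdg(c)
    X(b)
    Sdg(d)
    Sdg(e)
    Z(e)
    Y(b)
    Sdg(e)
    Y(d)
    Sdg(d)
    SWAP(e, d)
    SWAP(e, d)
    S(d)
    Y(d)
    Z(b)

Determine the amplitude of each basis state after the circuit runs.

The resulting statevector has amplitude sqrt(2)*I/2 on |10010>, sqrt(2)*I/2 on |10011>, and 0 on every other basis state. Key observation: the block from step 26 through step 31 cancels to the identity and can be dropped.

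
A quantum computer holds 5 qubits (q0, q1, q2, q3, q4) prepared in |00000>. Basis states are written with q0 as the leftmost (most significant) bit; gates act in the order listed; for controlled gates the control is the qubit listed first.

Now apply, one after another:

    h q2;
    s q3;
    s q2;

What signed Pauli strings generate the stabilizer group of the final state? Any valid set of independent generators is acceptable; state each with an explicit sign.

The stabilizer group can be generated by +IIYII, +ZIIII, +IZIII, +IIIZI, +IIIIZ, among other valid generating sets.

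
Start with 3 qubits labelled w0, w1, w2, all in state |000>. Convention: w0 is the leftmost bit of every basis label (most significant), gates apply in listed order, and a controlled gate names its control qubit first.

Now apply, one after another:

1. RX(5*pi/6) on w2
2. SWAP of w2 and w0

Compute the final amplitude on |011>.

The final state's coefficient on |011> equals 0.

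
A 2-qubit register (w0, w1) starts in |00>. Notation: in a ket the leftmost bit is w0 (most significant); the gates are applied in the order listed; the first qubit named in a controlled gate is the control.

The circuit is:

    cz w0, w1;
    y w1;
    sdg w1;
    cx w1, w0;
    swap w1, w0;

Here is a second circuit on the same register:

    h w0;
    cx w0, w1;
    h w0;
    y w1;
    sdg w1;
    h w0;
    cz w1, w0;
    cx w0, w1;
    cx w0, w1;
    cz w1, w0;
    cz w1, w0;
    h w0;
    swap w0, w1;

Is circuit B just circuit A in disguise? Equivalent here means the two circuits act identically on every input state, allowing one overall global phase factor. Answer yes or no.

No: there is an input state on which the two circuits produce genuinely different outputs (not merely differing by a phase).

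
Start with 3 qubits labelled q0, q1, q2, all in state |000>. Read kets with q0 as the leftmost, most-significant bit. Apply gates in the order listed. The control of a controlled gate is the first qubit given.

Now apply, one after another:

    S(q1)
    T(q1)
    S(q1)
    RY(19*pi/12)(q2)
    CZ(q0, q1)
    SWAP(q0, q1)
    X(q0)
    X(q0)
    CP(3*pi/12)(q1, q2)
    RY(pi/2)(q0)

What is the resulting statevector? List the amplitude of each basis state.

The final amplitudes are -sqrt(2*sqrt(2) + 4)/8 - sqrt(12 - 6*sqrt(2))/8 on |000>, -sqrt(4 - 2*sqrt(2))/8 + sqrt(6*sqrt(2) + 12)/8 on |001>, 0 on |010>, 0 on |011>, -sqrt(2*sqrt(2) + 4)/8 - sqrt(12 - 6*sqrt(2))/8 on |100>, -sqrt(4 - 2*sqrt(2))/8 + sqrt(6*sqrt(2) + 12)/8 on |101>, 0 on |110>, 0 on |111>.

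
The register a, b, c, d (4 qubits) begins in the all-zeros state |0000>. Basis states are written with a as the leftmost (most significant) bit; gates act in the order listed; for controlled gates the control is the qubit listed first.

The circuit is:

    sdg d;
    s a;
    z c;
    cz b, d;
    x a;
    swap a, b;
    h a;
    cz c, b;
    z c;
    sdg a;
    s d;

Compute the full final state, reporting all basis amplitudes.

The resulting statevector has amplitude sqrt(2)/2 on |0100>, -sqrt(2)*I/2 on |1100>, and 0 on every other basis state.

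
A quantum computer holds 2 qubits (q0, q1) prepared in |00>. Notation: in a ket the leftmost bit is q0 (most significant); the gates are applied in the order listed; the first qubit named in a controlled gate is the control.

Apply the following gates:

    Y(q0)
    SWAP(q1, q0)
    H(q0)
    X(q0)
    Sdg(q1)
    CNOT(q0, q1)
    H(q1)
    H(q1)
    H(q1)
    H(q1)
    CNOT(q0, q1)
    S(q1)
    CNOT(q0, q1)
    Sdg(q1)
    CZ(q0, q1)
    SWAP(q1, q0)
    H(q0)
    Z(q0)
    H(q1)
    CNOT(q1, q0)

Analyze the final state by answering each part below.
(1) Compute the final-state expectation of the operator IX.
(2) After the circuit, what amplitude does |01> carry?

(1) The expectation value of IX is 1. Key observation: the block from step 5 through step 12 cancels to the identity and can be dropped.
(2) The final state's coefficient on |01> equals sqrt(2)*(1 + I)/4.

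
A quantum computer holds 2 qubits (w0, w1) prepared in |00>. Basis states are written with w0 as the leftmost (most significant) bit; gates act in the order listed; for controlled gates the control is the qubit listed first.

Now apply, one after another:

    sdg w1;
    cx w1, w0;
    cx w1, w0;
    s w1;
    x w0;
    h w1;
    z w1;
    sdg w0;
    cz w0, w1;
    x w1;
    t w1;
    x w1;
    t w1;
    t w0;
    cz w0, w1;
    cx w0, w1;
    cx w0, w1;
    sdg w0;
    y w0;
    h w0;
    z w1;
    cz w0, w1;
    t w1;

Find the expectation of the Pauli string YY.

The expectation value of YY is sqrt(2)/2.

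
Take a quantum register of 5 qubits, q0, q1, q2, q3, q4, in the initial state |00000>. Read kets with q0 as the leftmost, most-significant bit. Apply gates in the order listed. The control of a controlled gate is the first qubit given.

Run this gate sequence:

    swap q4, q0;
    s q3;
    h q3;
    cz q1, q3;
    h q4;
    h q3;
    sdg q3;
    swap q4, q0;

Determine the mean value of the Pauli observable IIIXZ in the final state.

In the final state, IIIXZ has expectation 0.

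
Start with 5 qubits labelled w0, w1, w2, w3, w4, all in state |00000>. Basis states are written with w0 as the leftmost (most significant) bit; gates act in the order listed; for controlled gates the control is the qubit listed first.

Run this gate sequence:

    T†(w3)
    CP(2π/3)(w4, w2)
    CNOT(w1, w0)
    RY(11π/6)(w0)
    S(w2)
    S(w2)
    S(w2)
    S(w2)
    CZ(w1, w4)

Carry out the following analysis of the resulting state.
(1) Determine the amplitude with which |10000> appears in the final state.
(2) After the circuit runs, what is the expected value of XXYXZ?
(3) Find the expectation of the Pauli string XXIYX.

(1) The final state's coefficient on |10000> equals -sqrt(2)/4 + sqrt(6)/4. Key observation: gates 5-8 undo each other exactly, leaving only the rest of the circuit to track.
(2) In the final state, XXYXZ has expectation 0.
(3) In the final state, XXIYX has expectation 0.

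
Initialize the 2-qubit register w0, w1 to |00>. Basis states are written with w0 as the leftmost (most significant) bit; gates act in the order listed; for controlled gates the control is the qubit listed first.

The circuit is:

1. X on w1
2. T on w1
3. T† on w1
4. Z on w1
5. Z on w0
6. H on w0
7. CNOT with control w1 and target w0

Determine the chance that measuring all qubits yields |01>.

Outcome |01> occurs with probability 1/2.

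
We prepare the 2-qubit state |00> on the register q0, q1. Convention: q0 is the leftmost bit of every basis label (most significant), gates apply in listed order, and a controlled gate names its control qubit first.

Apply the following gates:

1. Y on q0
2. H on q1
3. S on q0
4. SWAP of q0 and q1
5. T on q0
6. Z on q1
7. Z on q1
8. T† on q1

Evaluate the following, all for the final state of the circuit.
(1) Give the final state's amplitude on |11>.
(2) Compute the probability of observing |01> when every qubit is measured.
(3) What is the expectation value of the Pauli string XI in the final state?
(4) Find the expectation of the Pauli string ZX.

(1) The amplitude on |11> is -sqrt(2)/2.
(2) The probability of measuring |01> is 1/2.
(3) The observable XI averages to sqrt(2)/2.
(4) In the final state, ZX has expectation 0.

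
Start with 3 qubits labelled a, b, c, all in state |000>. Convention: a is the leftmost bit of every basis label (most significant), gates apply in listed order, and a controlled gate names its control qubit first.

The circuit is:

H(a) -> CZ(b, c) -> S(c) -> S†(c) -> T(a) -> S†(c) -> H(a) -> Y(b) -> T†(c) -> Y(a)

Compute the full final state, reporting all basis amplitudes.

The final amplitudes are 1/2 - exp(I*pi/4)/2 on |010>, -1/2 - exp(I*pi/4)/2 on |110>, and 0 on every other basis state.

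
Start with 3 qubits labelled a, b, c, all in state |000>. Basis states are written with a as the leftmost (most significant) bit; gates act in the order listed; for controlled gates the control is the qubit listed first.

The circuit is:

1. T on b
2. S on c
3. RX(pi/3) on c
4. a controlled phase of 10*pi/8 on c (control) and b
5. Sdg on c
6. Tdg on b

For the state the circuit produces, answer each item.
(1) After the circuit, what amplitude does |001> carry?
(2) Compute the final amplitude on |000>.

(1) The amplitude on |001> is -1/2.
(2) The final state's coefficient on |000> equals sqrt(3)/2.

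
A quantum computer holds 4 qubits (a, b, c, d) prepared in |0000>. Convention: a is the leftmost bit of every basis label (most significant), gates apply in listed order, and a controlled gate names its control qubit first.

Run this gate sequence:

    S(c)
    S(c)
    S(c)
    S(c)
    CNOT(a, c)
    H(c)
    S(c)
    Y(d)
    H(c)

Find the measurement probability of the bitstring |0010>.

Outcome |0010> occurs with probability 0. Key observation: the block from step 1 through step 4 cancels to the identity and can be dropped.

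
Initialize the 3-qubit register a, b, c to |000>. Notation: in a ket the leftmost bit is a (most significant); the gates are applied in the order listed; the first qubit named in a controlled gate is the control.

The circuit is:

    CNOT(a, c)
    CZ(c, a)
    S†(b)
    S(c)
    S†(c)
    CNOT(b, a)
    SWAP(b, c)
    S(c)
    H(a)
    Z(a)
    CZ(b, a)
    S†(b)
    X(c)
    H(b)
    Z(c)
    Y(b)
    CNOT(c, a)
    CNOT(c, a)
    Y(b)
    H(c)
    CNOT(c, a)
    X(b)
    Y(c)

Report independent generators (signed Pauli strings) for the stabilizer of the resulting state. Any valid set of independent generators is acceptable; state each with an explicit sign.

The stabilizer group can be generated by -XII, +IXI, -IIX, among other valid generating sets. Key observation: the block from step 16 through step 19 cancels to the identity and can be dropped.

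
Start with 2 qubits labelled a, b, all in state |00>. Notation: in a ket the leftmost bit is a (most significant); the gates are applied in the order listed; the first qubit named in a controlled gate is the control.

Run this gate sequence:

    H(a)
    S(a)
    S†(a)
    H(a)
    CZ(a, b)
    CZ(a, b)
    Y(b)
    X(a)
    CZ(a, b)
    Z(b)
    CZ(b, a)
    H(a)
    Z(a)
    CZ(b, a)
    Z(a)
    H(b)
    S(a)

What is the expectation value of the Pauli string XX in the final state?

The observable XX averages to 0.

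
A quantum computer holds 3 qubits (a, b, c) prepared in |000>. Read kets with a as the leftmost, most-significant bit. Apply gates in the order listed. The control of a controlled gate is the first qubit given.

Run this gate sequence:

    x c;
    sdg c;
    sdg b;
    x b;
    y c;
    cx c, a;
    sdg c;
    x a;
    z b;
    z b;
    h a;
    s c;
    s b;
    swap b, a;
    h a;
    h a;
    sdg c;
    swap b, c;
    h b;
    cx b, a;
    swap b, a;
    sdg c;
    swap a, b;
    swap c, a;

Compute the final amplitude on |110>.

The amplitude on |110> is 1/2.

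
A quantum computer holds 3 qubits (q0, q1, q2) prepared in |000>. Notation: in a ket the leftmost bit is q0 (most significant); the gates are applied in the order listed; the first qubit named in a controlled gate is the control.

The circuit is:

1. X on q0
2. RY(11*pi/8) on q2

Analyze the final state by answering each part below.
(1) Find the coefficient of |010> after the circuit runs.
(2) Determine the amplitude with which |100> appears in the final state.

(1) The amplitude on |010> is 0.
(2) |100> carries amplitude -cos(5*pi/16) in the final state.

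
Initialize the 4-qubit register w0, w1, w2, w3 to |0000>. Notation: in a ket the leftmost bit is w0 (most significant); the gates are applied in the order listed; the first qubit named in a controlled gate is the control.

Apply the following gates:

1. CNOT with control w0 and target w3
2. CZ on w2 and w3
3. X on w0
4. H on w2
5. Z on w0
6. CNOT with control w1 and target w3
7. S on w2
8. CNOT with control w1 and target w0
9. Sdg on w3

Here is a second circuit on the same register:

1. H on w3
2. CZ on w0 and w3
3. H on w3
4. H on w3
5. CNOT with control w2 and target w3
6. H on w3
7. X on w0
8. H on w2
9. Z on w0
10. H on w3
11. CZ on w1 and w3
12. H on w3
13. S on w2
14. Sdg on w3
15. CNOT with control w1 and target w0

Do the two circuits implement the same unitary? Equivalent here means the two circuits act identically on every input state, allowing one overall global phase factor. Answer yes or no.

Yes, they are equivalent — the unitaries differ by at most a global phase.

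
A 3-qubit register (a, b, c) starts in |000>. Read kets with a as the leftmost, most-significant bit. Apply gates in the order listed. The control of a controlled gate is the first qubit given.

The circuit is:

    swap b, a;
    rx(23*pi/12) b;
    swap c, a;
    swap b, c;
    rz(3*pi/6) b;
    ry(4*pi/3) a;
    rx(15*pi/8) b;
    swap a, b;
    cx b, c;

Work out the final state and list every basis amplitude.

The resulting statevector has amplitude -sqrt(1/2 - sqrt(2)/4)*exp(-I*pi/4)*cos(pi/16)/4 - sqrt(3)*sqrt(sqrt(2)/4 + 1/2)*exp(-I*pi/4)*cos(pi/16)/4 on |000>, -I*sqrt(sqrt(2)/4 + 1/2)*exp(-I*pi/4)*cos(pi/16)/4 + sqrt(3)*I*sqrt(1/2 - sqrt(2)/4)*exp(-I*pi/4)*cos(pi/16)/4 on |001>, -3*I*sqrt(1/2 - sqrt(2)/4)*exp(-I*pi/4)*cos(pi/16)/4 + sqrt(3)*I*sqrt(sqrt(2)/4 + 1/2)*exp(-I*pi/4)*cos(pi/16)/4 on |010>, 3*sqrt(sqrt(2)/4 + 1/2)*exp(-I*pi/4)*cos(pi/16)/4 + sqrt(3)*sqrt(1/2 - sqrt(2)/4)*exp(-I*pi/4)*cos(pi/16)/4 on |011>, -sqrt(3)*I*sqrt(sqrt(2)/4 + 1/2)*exp(-I*pi/4)*sin(pi/16)/4 - I*sqrt(1/2 - sqrt(2)/4)*exp(-I*pi/4)*sin(pi/16)/4 on |100>, sqrt(sqrt(2)/4 + 1/2)*exp(-I*pi/4)*sin(pi/16)/4 - sqrt(3)*sqrt(1/2 - sqrt(2)/4)*exp(-I*pi/4)*sin(pi/16)/4 on |101>, 3*sqrt(1/2 - sqrt(2)/4)*exp(-I*pi/4)*sin(pi/16)/4 - sqrt(3)*sqrt(sqrt(2)/4 + 1/2)*exp(-I*pi/4)*sin(pi/16)/4 on |110>, sqrt(3)*I*sqrt(1/2 - sqrt(2)/4)*exp(-I*pi/4)*sin(pi/16)/4 + 3*I*sqrt(sqrt(2)/4 + 1/2)*exp(-I*pi/4)*sin(pi/16)/4 on |111>.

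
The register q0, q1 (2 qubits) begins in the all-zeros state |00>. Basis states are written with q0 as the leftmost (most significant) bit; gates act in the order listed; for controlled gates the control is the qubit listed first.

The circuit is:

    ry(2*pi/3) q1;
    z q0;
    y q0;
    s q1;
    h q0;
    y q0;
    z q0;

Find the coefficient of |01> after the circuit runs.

|01> carries amplitude -sqrt(6)*I/4 in the final state.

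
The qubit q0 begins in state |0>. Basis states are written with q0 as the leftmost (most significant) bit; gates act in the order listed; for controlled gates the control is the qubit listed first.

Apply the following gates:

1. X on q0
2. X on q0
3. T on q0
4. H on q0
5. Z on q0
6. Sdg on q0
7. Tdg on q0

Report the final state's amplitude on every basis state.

After the circuit, the state carries amplitude sqrt(2)/2 on |0>, sqrt(2)*exp(I*pi/4)/2 on |1>. Key observation: steps 1-2 multiply out to the identity, so the circuit reduces to the remaining gates.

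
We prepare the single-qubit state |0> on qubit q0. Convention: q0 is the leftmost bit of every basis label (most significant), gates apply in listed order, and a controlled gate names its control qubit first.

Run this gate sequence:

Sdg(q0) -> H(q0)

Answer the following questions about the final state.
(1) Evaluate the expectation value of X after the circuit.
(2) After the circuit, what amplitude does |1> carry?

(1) In the final state, X has expectation 1.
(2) |1> carries amplitude sqrt(2)/2 in the final state.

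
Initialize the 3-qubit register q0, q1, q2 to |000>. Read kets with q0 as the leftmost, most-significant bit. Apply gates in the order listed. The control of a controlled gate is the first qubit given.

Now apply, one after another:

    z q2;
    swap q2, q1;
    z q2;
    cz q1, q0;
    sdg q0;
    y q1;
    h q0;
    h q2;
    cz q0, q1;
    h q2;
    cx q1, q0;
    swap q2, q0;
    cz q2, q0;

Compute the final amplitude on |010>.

|010> carries amplitude -sqrt(2)*I/2 in the final state.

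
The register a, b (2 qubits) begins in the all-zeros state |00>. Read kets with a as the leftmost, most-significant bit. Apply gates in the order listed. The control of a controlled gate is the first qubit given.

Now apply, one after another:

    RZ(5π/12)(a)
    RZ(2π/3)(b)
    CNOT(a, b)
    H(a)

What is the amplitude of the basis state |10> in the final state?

The amplitude on |10> is -sqrt(2)*exp(11*I*pi/24)/2.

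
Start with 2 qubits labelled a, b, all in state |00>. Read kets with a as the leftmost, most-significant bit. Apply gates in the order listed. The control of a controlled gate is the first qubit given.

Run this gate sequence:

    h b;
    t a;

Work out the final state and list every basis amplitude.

The resulting statevector has amplitude sqrt(2)/2 on |00>, sqrt(2)/2 on |01>, 0 on |10>, 0 on |11>.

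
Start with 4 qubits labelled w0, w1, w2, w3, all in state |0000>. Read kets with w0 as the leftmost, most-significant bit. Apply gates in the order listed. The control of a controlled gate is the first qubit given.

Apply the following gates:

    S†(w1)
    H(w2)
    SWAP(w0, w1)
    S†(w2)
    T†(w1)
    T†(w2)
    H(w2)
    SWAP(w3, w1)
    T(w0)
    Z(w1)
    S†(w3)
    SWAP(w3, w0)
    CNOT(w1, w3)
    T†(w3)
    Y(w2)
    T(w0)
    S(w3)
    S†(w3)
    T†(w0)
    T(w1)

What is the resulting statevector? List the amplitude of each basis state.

The resulting statevector has amplitude -I/2 - exp(3*I*pi/4)/2 on |0000>, -exp(3*I*pi/4)/2 + I/2 on |0010>, and 0 on every other basis state. Key observation: the block from step 16 through step 19 cancels to the identity and can be dropped.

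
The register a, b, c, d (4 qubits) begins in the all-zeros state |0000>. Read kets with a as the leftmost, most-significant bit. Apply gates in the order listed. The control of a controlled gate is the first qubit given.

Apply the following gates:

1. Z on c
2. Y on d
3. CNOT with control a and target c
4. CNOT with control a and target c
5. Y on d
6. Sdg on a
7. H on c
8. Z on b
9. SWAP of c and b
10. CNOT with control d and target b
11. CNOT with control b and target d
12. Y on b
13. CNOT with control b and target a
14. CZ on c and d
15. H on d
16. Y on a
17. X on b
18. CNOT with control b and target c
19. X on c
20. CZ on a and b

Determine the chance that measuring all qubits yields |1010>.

The probability of measuring |1010> is 0.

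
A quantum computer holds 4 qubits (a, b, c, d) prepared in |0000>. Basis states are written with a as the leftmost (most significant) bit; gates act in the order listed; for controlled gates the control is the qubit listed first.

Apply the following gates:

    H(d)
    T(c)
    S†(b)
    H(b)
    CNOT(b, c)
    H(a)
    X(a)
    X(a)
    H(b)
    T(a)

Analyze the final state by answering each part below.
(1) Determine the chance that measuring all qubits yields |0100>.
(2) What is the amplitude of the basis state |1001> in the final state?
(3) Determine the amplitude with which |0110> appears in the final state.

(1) A full measurement returns |0100> with probability 1/16.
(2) The final state's coefficient on |1001> equals exp(I*pi/4)/4.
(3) |0110> carries amplitude -1/4 in the final state.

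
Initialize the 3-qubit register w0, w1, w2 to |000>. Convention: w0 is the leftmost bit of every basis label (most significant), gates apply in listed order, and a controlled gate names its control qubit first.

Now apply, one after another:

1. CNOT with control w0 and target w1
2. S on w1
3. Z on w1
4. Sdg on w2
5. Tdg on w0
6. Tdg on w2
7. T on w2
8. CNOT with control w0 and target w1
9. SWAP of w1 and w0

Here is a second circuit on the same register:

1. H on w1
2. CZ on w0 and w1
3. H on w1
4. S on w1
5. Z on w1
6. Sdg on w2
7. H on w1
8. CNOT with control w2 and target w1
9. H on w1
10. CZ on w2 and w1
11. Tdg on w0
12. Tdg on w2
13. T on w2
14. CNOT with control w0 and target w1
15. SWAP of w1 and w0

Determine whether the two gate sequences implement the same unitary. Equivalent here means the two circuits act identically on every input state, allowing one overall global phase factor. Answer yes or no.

Yes — the two circuits implement the same unitary up to a global phase.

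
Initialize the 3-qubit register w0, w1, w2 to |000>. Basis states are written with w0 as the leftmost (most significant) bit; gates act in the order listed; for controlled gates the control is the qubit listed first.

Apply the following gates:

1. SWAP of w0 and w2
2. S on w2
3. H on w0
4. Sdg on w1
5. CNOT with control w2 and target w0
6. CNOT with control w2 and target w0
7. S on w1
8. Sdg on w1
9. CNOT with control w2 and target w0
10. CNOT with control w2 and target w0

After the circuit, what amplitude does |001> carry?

The final state's coefficient on |001> equals 0.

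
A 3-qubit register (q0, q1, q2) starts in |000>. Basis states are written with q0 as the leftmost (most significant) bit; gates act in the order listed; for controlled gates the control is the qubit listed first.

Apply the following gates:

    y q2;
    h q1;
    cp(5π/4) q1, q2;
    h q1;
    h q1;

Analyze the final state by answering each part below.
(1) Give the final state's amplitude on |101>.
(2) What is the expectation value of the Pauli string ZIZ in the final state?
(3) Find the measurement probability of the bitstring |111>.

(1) |101> carries amplitude 0 in the final state.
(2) The observable ZIZ averages to -1.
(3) A full measurement returns |111> with probability 0.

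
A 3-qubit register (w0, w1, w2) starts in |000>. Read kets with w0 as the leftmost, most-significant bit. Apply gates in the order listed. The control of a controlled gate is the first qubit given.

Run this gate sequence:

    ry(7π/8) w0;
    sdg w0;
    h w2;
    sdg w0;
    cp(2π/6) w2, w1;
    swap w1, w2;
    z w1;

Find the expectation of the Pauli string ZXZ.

The expectation value of ZXZ is sqrt(sqrt(2) + 2)/2.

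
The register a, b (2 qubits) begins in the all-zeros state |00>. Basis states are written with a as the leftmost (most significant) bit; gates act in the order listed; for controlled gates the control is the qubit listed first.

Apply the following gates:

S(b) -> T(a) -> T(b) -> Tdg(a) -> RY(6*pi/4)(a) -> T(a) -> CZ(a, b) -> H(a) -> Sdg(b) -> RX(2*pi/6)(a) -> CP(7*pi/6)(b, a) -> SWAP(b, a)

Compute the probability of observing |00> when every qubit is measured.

The probability of measuring |00> is -sqrt(2)/8 + sqrt(6)/8 + 1/2.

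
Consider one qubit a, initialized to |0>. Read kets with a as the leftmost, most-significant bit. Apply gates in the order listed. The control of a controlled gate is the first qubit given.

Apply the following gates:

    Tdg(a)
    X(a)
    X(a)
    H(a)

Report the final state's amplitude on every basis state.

The final amplitudes are sqrt(2)/2 on |0>, sqrt(2)/2 on |1>. Key observation: gates 2-3 undo each other exactly, leaving only the rest of the circuit to track.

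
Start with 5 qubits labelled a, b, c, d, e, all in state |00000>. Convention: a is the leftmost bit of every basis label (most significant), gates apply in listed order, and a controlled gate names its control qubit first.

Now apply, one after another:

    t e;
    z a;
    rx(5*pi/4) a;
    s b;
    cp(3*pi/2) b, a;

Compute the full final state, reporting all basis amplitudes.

The final amplitudes are -sqrt(2 - sqrt(2))/2 on |00000>, -I*sqrt(sqrt(2) + 2)/2 on |10000>, and 0 on every other basis state.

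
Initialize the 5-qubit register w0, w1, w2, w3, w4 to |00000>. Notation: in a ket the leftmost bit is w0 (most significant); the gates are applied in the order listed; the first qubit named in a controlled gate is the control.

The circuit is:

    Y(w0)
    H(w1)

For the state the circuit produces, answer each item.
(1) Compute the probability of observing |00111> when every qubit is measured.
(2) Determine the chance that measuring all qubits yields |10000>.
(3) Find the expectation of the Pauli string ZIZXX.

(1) The probability of measuring |00111> is 0.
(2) Outcome |10000> occurs with probability 1/2.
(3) The observable ZIZXX averages to 0.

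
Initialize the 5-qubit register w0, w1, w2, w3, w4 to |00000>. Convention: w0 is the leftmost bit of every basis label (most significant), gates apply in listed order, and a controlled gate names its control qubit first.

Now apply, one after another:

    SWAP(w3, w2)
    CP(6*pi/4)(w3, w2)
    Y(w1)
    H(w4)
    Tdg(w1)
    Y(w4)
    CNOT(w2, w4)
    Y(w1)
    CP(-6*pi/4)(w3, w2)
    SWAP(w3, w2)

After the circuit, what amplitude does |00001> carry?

The final state's coefficient on |00001> equals sqrt(2)*exp(I*pi/4)/2.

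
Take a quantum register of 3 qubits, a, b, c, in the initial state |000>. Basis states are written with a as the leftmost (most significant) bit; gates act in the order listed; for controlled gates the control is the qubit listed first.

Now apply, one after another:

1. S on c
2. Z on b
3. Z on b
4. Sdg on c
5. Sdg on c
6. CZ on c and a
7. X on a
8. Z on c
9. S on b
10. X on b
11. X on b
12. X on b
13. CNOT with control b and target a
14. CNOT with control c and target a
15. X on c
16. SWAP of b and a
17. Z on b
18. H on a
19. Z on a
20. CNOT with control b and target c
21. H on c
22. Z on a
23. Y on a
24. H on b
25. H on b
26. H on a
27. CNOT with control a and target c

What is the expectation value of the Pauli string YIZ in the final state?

In the final state, YIZ has expectation 0. Key observation: the block from step 1 through step 4 cancels to the identity and can be dropped.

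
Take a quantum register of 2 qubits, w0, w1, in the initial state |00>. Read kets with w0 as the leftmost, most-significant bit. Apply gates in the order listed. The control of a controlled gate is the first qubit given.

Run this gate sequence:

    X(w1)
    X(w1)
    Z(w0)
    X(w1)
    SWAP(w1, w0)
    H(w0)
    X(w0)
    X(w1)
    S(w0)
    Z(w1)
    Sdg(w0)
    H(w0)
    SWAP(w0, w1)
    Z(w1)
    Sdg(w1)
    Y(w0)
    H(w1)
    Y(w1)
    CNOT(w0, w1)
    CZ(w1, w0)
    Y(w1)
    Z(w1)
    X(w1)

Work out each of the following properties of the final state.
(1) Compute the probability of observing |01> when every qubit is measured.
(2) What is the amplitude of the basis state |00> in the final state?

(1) The probability of measuring |01> is 1/2.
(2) The amplitude on |00> is sqrt(2)/2.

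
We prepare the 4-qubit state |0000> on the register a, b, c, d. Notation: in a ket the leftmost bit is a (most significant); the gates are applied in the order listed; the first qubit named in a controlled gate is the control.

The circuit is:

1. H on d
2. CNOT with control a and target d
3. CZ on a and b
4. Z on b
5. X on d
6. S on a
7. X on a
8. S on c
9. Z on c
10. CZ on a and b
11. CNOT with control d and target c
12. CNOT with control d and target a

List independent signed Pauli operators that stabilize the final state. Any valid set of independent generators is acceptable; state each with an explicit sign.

The final state is stabilized by the group generated by +XIXX, -ZIIZ, +IZII, +IIZZ; other independent generating sets are equally valid.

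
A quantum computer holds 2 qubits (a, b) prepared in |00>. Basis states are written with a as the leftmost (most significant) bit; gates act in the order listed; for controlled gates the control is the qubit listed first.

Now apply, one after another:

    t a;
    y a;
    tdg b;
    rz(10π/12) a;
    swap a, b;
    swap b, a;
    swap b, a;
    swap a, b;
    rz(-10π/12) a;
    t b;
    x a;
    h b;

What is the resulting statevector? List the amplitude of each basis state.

The final amplitudes are sqrt(2)*I/2 on |00>, sqrt(2)*I/2 on |01>, 0 on |10>, 0 on |11>. Key observation: steps 3-10 multiply out to the identity, so the circuit reduces to the remaining gates.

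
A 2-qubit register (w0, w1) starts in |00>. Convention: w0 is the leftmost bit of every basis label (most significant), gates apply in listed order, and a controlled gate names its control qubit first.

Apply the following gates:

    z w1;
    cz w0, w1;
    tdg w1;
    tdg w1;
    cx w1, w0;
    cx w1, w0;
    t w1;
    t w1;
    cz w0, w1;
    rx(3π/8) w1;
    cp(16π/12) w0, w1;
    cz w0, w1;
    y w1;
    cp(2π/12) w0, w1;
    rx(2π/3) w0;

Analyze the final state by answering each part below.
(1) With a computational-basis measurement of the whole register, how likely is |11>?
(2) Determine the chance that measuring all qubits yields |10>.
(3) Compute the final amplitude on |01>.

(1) Outcome |11> occurs with probability 3*sqrt(2 - sqrt(2))/16 + 3/8.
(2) Outcome |10> occurs with probability 3/8 - 3*sqrt(2 - sqrt(2))/16.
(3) The final state's coefficient on |01> equals I*cos(3*pi/16)/2.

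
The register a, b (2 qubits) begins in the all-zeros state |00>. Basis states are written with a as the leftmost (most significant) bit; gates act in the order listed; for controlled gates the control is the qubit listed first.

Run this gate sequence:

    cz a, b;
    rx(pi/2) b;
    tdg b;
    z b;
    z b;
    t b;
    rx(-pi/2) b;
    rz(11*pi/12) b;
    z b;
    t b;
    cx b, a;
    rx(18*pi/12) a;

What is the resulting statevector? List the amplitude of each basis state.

The resulting statevector has amplitude sqrt(2)*exp(13*I*pi/24)/2 on |00>, 0 on |01>, -sqrt(2)*exp(I*pi/24)/2 on |10>, 0 on |11>. Key observation: steps 2-7 multiply out to the identity, so the circuit reduces to the remaining gates.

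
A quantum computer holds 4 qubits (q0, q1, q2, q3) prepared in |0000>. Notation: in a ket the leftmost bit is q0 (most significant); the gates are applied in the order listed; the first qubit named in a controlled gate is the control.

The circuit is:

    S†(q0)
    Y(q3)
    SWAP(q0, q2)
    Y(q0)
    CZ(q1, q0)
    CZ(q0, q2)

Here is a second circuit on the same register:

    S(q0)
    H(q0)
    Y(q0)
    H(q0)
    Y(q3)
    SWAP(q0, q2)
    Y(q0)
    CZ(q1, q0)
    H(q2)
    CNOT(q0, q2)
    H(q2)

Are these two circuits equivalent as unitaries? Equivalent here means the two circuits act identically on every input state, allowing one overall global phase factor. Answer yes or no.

No: there is an input state on which the two circuits produce genuinely different outputs (not merely differing by a phase).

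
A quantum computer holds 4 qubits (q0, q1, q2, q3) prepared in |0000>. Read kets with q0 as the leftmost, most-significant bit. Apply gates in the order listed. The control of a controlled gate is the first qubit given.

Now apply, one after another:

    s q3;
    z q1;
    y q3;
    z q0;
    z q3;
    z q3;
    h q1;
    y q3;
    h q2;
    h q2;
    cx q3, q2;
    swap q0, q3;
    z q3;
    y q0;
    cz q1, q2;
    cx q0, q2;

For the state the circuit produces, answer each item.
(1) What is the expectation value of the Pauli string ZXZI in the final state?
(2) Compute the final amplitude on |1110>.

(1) The expectation value of ZXZI is 1.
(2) The amplitude on |1110> is sqrt(2)*I/2.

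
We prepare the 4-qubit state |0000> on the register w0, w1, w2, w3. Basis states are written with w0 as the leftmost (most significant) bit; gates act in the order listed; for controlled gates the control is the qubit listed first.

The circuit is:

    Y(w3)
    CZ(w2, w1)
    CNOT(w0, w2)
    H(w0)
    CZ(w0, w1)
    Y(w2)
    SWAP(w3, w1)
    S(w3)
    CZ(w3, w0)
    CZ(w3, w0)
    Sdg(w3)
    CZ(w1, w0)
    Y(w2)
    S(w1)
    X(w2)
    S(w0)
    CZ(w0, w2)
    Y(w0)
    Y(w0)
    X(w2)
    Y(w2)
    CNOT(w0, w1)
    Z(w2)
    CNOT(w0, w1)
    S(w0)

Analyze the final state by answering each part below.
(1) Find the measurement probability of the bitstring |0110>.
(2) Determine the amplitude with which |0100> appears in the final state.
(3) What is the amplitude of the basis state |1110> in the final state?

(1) The probability of measuring |0110> is 1/2. Key observation: gates 8-11 undo each other exactly, leaving only the rest of the circuit to track.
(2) The amplitude on |0100> is 0.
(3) |1110> carries amplitude -sqrt(2)*I/2 in the final state.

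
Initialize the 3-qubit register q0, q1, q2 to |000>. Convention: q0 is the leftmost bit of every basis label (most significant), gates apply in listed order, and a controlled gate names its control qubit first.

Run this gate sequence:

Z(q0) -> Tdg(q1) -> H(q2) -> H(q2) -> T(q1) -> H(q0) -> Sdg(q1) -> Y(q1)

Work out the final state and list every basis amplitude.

The final amplitudes are sqrt(2)*I/2 on |010>, sqrt(2)*I/2 on |110>, and 0 on every other basis state. Key observation: gates 2-5 undo each other exactly, leaving only the rest of the circuit to track.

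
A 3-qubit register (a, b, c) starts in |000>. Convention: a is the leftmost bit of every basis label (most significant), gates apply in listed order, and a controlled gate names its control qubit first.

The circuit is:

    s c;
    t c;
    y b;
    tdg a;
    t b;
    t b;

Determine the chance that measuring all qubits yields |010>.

Outcome |010> occurs with probability 1.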